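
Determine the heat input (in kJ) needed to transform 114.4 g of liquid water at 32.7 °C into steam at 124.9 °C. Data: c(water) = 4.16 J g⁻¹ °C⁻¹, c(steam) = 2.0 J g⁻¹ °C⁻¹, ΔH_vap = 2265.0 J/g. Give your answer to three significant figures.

q = 297 kJ

q1 (heat water 32.7→100.0 °C): 114.4 × 4.16 × 67.3 = 32028 J
q2 (vaporize at 100 °C): 114.4 × 2265.0 = 259116 J
q3 (heat steam 100.0→124.9 °C): 114.4 × 2.0 × 24.9 = 5697 J
Total: 32028 + 259116 + 5697 = 296841 J = 297 kJ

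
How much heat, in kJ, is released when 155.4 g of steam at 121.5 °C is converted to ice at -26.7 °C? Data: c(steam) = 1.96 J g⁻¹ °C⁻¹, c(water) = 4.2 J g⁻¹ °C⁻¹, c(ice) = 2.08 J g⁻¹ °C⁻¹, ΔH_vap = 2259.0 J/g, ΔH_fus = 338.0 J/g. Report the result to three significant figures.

q1 (cool steam 121.5→100 °C): 155.4 × 1.96 × 21.5 = 6549 J
q2 (condense at 100 °C): 155.4 × 2259.0 = 351049 J
q3 (cool water 100→0 °C): 155.4 × 4.2 × 100.0 = 65268 J
q4 (freeze at 0 °C): 155.4 × 338.0 = 52525 J
q5 (cool ice 0→-26.7 °C): 155.4 × 2.08 × 26.7 = 8630 J
Total: 6549 + 351049 + 65268 + 52525 + 8630 = 484021 J = 484 kJ

q = 484 kJ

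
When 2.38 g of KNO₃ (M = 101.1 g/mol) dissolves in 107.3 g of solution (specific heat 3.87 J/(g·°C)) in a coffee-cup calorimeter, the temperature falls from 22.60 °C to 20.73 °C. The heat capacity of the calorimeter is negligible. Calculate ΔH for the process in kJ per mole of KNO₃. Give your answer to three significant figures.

ΔH = 33.0 kJ/mol

|ΔT| = |20.73 − 22.60| = 1.87 °C
|q_surr| = (107.3 × 3.87) × 1.87 = 415.251 × 1.87 = 776.5 J
n(KNO₃) = 2.38 / 101.1 = 0.02354 mol
Temperature fell, so q_rxn = +|q_surr| = 0.7765 kJ
ΔH = q_rxn / n = 32.99 kJ/mol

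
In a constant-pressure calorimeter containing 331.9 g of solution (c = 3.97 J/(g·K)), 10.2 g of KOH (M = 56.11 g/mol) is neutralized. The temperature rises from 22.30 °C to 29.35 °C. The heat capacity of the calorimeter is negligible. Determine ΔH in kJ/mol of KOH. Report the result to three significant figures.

|ΔT| = |29.35 − 22.30| = 7.05 °C
|q_surr| = (331.9 × 3.97) × 7.05 = 1317.643 × 7.05 = 9289 J
n(KOH) = 10.2 / 56.11 = 0.1818 mol
Temperature rose, so q_rxn = −|q_surr| = -9.289 kJ
ΔH = q_rxn / n = -51.09 kJ/mol

ΔH = -51.1 kJ/mol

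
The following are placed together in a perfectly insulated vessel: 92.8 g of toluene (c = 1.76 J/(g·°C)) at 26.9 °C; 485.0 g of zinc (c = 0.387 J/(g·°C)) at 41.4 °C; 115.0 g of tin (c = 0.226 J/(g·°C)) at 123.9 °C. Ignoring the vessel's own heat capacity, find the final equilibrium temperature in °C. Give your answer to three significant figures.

Σ mᵢcᵢ(T − Tᵢ) = 0  ⇒  T = Σ mᵢcᵢTᵢ / Σ mᵢcᵢ
Σ mᵢcᵢ = 92.8×1.76 + 485.0×0.387 + 115.0×0.226 = 377.013
Σ mᵢcᵢTᵢ = 163.328×26.9 + 187.695×41.4 + 25.99×123.9 = 15384
T = 15384 / 377.013 = 40.80 °C

T_f = 40.8 °C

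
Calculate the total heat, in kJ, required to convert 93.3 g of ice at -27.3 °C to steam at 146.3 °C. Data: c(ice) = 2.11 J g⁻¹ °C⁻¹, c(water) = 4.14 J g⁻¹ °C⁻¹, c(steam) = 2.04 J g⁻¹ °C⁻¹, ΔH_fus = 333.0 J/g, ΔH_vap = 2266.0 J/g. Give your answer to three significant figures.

q1 (heat ice -27.3→0.0 °C): 93.3 × 2.11 × 27.3 = 5374 J
q2 (melt at 0 °C): 93.3 × 333.0 = 31069 J
q3 (heat water 0.0→100.0 °C): 93.3 × 4.14 × 100.0 = 38626 J
q4 (vaporize at 100 °C): 93.3 × 2266.0 = 211418 J
q5 (heat steam 100.0→146.3 °C): 93.3 × 2.04 × 46.3 = 8812 J
Total: 5374 + 31069 + 38626 + 211418 + 8812 = 295299 J = 295 kJ

q = 295 kJ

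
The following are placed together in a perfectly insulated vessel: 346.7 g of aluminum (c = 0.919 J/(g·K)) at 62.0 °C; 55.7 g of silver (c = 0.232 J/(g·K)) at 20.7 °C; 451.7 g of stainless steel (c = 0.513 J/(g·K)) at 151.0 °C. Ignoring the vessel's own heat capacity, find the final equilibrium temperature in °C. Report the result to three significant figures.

Σ mᵢcᵢ(T − Tᵢ) = 0  ⇒  T = Σ mᵢcᵢTᵢ / Σ mᵢcᵢ
Σ mᵢcᵢ = 346.7×0.919 + 55.7×0.232 + 451.7×0.513 = 563.2618
Σ mᵢcᵢTᵢ = 318.6173×62.0 + 12.9224×20.7 + 231.7221×151.0 = 55012
T = 55012 / 563.2618 = 97.67 °C

T_f = 97.7 °C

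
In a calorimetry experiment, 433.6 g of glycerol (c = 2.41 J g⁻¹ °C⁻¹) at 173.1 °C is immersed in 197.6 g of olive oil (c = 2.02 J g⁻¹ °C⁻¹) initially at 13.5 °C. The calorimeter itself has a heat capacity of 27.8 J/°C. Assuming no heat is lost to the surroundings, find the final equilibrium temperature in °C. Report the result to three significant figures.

Heat lost by glycerol = heat gained by olive oil + calorimeter.
(433.6)(2.41)(173.1 − T) = [(197.6)(2.02) + 27.8](T − 13.5)
1044.976 (173.1 − T) = 426.952 (T − 13.5)
180890 − 1044.976 T = 426.952 T − 5763.9
186653.9 = 1471.928 T
T = 126.8 °C

T_f = 127 °C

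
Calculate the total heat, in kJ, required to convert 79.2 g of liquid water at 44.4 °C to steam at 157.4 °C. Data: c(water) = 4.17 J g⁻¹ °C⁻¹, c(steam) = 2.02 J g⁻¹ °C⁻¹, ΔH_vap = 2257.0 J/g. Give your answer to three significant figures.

q = 206 kJ

q1 (heat water 44.4→100.0 °C): 79.2 × 4.17 × 55.6 = 18363 J
q2 (vaporize at 100 °C): 79.2 × 2257.0 = 178754 J
q3 (heat steam 100.0→157.4 °C): 79.2 × 2.02 × 57.4 = 9183 J
Total: 18363 + 178754 + 9183 = 206300 J = 206 kJ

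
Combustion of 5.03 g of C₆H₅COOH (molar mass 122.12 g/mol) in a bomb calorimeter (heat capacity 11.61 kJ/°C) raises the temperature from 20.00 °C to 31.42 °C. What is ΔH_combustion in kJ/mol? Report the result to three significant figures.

ΔT = 31.42 − 20.00 = 11.42 °C
q_cal = C_cal × ΔT = 11.61 × 11.42 = 132.5862 kJ
n = 5.03 / 122.12 = 0.04119 mol
q_rxn = −q_cal = -132.5862 kJ
ΔH = -132.5862 / 0.04119 = -3219 kJ/mol

ΔH = -3220 kJ/mol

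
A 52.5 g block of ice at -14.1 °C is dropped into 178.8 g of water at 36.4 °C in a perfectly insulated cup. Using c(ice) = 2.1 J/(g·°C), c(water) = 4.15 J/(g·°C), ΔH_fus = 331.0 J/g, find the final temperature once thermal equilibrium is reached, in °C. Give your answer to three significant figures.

Heat to bring ice to 0 °C and melt it: q₁ = 52.5×2.1×14.1 + 52.5×331.0 = 18932 J
Heat the water can supply cooling to 0 °C: 178.8×4.15×36.4 = 27009.5 J > q₁, so all ice melts.
Energy balance: 178.8×4.15×(36.4 − T) = 18932 + 52.5×4.15×(T − 0)
742.02(36.4 − T) = 18932 + 217.875 T
27009.5 − 18932 = 959.895 T
T = 8077.5 / 959.895 = 8.41498 °C

T_f = 8.41 °C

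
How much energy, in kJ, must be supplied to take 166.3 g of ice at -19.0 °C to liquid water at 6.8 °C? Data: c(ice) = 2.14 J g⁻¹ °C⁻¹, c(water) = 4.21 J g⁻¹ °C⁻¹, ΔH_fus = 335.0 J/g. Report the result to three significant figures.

q = 67.2 kJ

q1 (heat ice -19.0→0.0 °C): 166.3 × 2.14 × 19.0 = 6762 J
q2 (melt at 0 °C): 166.3 × 335.0 = 55711 J
q3 (heat water 0.0→6.8 °C): 166.3 × 4.21 × 6.8 = 4761 J
Total: 6762 + 55711 + 4761 = 67234 J = 67.2 kJ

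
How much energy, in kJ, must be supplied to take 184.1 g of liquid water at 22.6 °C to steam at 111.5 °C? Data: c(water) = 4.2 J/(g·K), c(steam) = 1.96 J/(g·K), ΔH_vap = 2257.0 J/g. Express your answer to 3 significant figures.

q = 480 kJ

q1 (heat water 22.6→100.0 °C): 184.1 × 4.2 × 77.4 = 59847 J
q2 (vaporize at 100 °C): 184.1 × 2257.0 = 415514 J
q3 (heat steam 100.0→111.5 °C): 184.1 × 1.96 × 11.5 = 4150 J
Total: 59847 + 415514 + 4150 = 479511 J = 480 kJ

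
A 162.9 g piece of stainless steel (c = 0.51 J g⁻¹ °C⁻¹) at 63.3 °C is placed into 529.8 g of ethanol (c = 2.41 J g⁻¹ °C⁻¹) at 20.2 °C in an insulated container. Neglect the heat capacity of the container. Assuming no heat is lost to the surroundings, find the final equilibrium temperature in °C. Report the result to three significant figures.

T_f = 22.8 °C

Heat lost by stainless steel = heat gained by ethanol.
(162.9)(0.51)(63.3 − T) = (529.8)(2.41)(T − 20.2)
83.079 (63.3 − T) = 1276.818 (T − 20.2)
5258.9 − 83.079 T = 1276.818 T − 25792
31050.9 = 1359.897 T
T = 22.83 °C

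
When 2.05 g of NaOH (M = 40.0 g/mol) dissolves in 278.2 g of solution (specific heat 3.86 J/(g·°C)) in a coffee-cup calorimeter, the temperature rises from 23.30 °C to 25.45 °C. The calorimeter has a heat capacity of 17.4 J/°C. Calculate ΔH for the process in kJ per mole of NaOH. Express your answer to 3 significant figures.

|ΔT| = |25.45 − 23.30| = 2.15 °C
|q_surr| = (278.2 × 3.86 + 17.4) × 2.15 = 1091.252 × 2.15 = 2346 J
n(NaOH) = 2.05 / 40.0 = 0.05125 mol
Temperature rose, so q_rxn = −|q_surr| = -2.346 kJ
ΔH = q_rxn / n = -45.78 kJ/mol

ΔH = -45.8 kJ/mol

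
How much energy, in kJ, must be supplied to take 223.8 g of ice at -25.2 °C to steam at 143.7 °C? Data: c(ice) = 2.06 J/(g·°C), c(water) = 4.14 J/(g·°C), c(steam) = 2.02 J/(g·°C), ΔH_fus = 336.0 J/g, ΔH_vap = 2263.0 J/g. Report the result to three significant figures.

q = 706 kJ

q1 (heat ice -25.2→0.0 °C): 223.8 × 2.06 × 25.2 = 11618 J
q2 (melt at 0 °C): 223.8 × 336.0 = 75197 J
q3 (heat water 0.0→100.0 °C): 223.8 × 4.14 × 100.0 = 92653 J
q4 (vaporize at 100 °C): 223.8 × 2263.0 = 506459 J
q5 (heat steam 100.0→143.7 °C): 223.8 × 2.02 × 43.7 = 19756 J
Total: 11618 + 75197 + 92653 + 506459 + 19756 = 705683 J = 706 kJ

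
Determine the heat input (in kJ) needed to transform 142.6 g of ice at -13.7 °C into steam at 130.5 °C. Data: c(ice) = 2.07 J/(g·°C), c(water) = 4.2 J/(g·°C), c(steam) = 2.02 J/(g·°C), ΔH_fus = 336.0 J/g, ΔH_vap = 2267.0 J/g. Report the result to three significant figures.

q = 444 kJ

q1 (heat ice -13.7→0.0 °C): 142.6 × 2.07 × 13.7 = 4044 J
q2 (melt at 0 °C): 142.6 × 336.0 = 47914 J
q3 (heat water 0.0→100.0 °C): 142.6 × 4.2 × 100.0 = 59892 J
q4 (vaporize at 100 °C): 142.6 × 2267.0 = 323274 J
q5 (heat steam 100.0→130.5 °C): 142.6 × 2.02 × 30.5 = 8786 J
Total: 4044 + 47914 + 59892 + 323274 + 8786 = 443910 J = 444 kJ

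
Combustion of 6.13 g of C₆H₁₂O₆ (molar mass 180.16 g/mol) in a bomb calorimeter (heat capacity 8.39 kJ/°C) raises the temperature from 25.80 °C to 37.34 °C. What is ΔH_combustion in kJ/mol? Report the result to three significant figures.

ΔT = 37.34 − 25.80 = 11.54 °C
q_cal = C_cal × ΔT = 8.39 × 11.54 = 96.8206 kJ
n = 6.13 / 180.16 = 0.03403 mol
q_rxn = −q_cal = -96.8206 kJ
ΔH = -96.8206 / 0.03403 = -2845 kJ/mol

ΔH = -2850 kJ/mol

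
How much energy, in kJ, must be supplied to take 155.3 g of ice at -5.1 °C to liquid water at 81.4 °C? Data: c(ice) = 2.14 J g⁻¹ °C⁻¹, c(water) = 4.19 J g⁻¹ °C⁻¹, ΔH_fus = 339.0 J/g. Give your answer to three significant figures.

q1 (heat ice -5.1→0.0 °C): 155.3 × 2.14 × 5.1 = 1695 J
q2 (melt at 0 °C): 155.3 × 339.0 = 52647 J
q3 (heat water 0.0→81.4 °C): 155.3 × 4.19 × 81.4 = 52968 J
Total: 1695 + 52647 + 52968 = 107310 J = 107 kJ

q = 107 kJ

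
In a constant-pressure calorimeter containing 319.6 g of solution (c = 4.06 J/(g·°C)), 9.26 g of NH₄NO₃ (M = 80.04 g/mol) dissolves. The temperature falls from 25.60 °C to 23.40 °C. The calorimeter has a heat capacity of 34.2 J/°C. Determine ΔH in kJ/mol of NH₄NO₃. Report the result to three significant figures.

ΔH = 25.3 kJ/mol

|ΔT| = |23.40 − 25.60| = 2.20 °C
|q_surr| = (319.6 × 4.06 + 34.2) × 2.20 = 1331.776 × 2.20 = 2930 J
n(NH₄NO₃) = 9.26 / 80.04 = 0.1157 mol
Temperature fell, so q_rxn = +|q_surr| = 2.930 kJ
ΔH = q_rxn / n = 25.32 kJ/mol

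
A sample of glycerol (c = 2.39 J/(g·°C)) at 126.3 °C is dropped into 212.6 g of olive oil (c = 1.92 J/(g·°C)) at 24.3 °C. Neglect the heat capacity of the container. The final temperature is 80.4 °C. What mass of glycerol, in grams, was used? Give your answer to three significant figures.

q_gained = (212.6 × 1.92) × (80.4 − 24.3) = 22900 J
q_lost = m × 2.39 × (126.3 − 80.4) = 109.701 m
m = 22900 / 109.701 = 209 g

m = 209 g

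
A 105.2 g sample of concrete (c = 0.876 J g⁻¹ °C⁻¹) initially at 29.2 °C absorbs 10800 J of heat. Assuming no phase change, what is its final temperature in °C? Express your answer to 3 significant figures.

T_f = 146 °C

ΔT = q / (m c) = 10800 / (105.2 × 0.876) = 117.2 °C
T_f = 29.2 + 117.2 = 146.4 °C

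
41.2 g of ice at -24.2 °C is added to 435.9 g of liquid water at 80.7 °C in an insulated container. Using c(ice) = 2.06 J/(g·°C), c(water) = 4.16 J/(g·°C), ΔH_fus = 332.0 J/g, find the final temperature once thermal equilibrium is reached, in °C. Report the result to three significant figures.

T_f = 65.8 °C

Heat to bring ice to 0 °C and melt it: q₁ = 41.2×2.06×24.2 + 41.2×332.0 = 15732 J
Heat the water can supply cooling to 0 °C: 435.9×4.16×80.7 = 146337 J > q₁, so all ice melts.
Energy balance: 435.9×4.16×(80.7 − T) = 15732 + 41.2×4.16×(T − 0)
1813.344(80.7 − T) = 15732 + 171.392 T
146337 − 15732 = 1984.736 T
T = 130605 / 1984.736 = 65.80 °C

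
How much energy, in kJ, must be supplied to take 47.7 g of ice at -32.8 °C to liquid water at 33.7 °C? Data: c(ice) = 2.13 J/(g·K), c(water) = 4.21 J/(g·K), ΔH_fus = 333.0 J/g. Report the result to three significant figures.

q = 26.0 kJ

q1 (heat ice -32.8→0.0 °C): 47.7 × 2.13 × 32.8 = 3333 J
q2 (melt at 0 °C): 47.7 × 333.0 = 15884 J
q3 (heat water 0.0→33.7 °C): 47.7 × 4.21 × 33.7 = 6768 J
Total: 3333 + 15884 + 6768 = 25985 J = 26.0 kJ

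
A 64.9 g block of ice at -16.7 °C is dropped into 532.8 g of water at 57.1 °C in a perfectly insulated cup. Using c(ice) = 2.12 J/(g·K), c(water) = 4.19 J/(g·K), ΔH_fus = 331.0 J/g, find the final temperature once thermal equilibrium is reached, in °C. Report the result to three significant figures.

T_f = 41.4 °C

Heat to bring ice to 0 °C and melt it: q₁ = 64.9×2.12×16.7 + 64.9×331.0 = 23780 J
Heat the water can supply cooling to 0 °C: 532.8×4.19×57.1 = 127472 J > q₁, so all ice melts.
Energy balance: 532.8×4.19×(57.1 − T) = 23780 + 64.9×4.19×(T − 0)
2232.432(57.1 − T) = 23780 + 271.931 T
127472 − 23780 = 2504.363 T
T = 103692 / 2504.363 = 41.40 °C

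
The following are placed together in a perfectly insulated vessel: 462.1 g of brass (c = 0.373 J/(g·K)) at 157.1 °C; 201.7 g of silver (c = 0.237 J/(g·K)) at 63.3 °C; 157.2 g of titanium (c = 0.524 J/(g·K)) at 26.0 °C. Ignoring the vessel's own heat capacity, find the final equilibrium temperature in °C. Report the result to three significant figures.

Σ mᵢcᵢ(T − Tᵢ) = 0  ⇒  T = Σ mᵢcᵢTᵢ / Σ mᵢcᵢ
Σ mᵢcᵢ = 462.1×0.373 + 201.7×0.237 + 157.2×0.524 = 302.5390
Σ mᵢcᵢTᵢ = 172.3633×157.1 + 47.8029×63.3 + 82.3728×26.0 = 32246
T = 32246 / 302.5390 = 106.6 °C

T_f = 107 °C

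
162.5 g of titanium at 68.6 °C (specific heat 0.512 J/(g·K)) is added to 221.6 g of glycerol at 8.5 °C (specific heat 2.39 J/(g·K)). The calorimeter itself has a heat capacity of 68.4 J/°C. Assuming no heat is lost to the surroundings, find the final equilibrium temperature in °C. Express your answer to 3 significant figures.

T_f = 15.8 °C

Heat lost by titanium = heat gained by glycerol + calorimeter.
(162.5)(0.512)(68.6 − T) = [(221.6)(2.39) + 68.4](T − 8.5)
83.2 (68.6 − T) = 598.024 (T − 8.5)
5707.5 − 83.2 T = 598.024 T − 5083.2
10790.7 = 681.224 T
T = 15.84 °C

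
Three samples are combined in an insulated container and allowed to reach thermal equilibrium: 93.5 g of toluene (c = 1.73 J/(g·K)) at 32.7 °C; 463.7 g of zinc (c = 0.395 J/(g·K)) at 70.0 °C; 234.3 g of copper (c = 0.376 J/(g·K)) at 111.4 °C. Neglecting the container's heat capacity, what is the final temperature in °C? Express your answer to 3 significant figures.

Σ mᵢcᵢ(T − Tᵢ) = 0  ⇒  T = Σ mᵢcᵢTᵢ / Σ mᵢcᵢ
Σ mᵢcᵢ = 93.5×1.73 + 463.7×0.395 + 234.3×0.376 = 433.0133
Σ mᵢcᵢTᵢ = 161.755×32.7 + 183.1615×70.0 + 88.0968×111.4 = 27925
T = 27925 / 433.0133 = 64.49 °C

T_f = 64.5 °C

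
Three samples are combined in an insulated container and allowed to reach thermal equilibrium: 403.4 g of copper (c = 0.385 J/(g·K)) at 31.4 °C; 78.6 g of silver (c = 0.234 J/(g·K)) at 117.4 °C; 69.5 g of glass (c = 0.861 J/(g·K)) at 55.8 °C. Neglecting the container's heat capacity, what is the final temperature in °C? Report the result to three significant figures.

T_f = 44.4 °C

Σ mᵢcᵢ(T − Tᵢ) = 0  ⇒  T = Σ mᵢcᵢTᵢ / Σ mᵢcᵢ
Σ mᵢcᵢ = 403.4×0.385 + 78.6×0.234 + 69.5×0.861 = 233.5409
Σ mᵢcᵢTᵢ = 155.309×31.4 + 18.3924×117.4 + 59.8395×55.8 = 10375
T = 10375 / 233.5409 = 44.42 °C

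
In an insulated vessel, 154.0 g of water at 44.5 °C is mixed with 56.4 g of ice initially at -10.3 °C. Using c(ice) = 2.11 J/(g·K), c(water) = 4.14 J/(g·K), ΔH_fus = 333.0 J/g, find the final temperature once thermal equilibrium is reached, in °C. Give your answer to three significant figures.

T_f = 9.60 °C

Heat to bring ice to 0 °C and melt it: q₁ = 56.4×2.11×10.3 + 56.4×333.0 = 20007 J
Heat the water can supply cooling to 0 °C: 154.0×4.14×44.5 = 28371.4 J > q₁, so all ice melts.
Energy balance: 154.0×4.14×(44.5 − T) = 20007 + 56.4×4.14×(T − 0)
637.56(44.5 − T) = 20007 + 233.496 T
28371.4 − 20007 = 871.056 T
T = 8364.4 / 871.056 = 9.603 °C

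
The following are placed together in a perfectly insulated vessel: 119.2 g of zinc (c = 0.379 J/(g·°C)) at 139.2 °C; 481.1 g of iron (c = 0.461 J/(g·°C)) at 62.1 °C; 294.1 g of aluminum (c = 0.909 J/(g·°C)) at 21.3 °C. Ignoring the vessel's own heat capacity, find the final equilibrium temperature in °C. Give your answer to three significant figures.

T_f = 48.2 °C

Σ mᵢcᵢ(T − Tᵢ) = 0  ⇒  T = Σ mᵢcᵢTᵢ / Σ mᵢcᵢ
Σ mᵢcᵢ = 119.2×0.379 + 481.1×0.461 + 294.1×0.909 = 534.3008
Σ mᵢcᵢTᵢ = 45.1768×139.2 + 221.7871×62.1 + 267.3369×21.3 = 25756
T = 25756 / 534.3008 = 48.21 °C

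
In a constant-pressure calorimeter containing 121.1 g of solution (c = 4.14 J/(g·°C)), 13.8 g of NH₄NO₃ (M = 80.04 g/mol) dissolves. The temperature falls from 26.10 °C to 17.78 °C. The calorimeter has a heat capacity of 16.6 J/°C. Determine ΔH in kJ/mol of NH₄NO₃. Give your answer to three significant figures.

ΔH = 25.0 kJ/mol

|ΔT| = |17.78 − 26.10| = 8.32 °C
|q_surr| = (121.1 × 4.14 + 16.6) × 8.32 = 517.954 × 8.32 = 4309 J
n(NH₄NO₃) = 13.8 / 80.04 = 0.1724 mol
Temperature fell, so q_rxn = +|q_surr| = 4.309 kJ
ΔH = q_rxn / n = 24.99 kJ/mol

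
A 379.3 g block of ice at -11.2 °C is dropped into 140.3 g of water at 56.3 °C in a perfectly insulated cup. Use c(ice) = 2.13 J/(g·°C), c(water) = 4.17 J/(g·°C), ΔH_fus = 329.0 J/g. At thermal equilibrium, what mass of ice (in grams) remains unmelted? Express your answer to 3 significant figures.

m_ice remaining = 307 g

Heat to warm all ice to 0 °C: 379.3×2.13×11.2 = 9048.6 J
Heat released by water cooling to 0 °C: 140.3×4.17×56.3 = 32938 J
32938 J < 9048.6 + 379.3×329.0 = 133838.3 J, so not all ice melts; final T = 0 °C.
Heat left for melting: 32938 − 9048.6 = 23889.4 J
Mass melted = 23889.4 / 329.0 = 72.61 g
Ice remaining = 379.3 − 72.61 = 306.69 g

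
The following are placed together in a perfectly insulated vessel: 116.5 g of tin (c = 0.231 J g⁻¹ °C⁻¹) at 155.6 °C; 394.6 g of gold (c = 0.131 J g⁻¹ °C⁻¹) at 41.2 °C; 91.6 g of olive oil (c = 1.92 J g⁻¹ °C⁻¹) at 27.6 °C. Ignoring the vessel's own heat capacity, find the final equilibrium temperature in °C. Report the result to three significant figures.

T_f = 43.9 °C

Σ mᵢcᵢ(T − Tᵢ) = 0  ⇒  T = Σ mᵢcᵢTᵢ / Σ mᵢcᵢ
Σ mᵢcᵢ = 116.5×0.231 + 394.6×0.131 + 91.6×1.92 = 254.4761
Σ mᵢcᵢTᵢ = 26.9115×155.6 + 51.6926×41.2 + 175.872×27.6 = 11171
T = 11171 / 254.4761 = 43.90 °C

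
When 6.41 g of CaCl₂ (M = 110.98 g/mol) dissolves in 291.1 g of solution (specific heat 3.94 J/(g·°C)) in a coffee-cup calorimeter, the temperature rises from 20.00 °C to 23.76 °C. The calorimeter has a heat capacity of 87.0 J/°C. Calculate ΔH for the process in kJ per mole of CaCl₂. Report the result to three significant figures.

|ΔT| = |23.76 − 20.00| = 3.76 °C
|q_surr| = (291.1 × 3.94 + 87.0) × 3.76 = 1233.934 × 3.76 = 4640 J
n(CaCl₂) = 6.41 / 110.98 = 0.05776 mol
Temperature rose, so q_rxn = −|q_surr| = -4.640 kJ
ΔH = q_rxn / n = -80.33 kJ/mol

ΔH = -80.3 kJ/mol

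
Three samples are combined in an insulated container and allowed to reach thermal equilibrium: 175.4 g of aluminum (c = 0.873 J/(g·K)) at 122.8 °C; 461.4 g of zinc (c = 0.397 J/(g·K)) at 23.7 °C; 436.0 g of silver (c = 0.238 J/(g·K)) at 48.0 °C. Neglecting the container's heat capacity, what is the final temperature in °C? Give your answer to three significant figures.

T_f = 63.9 °C

Σ mᵢcᵢ(T − Tᵢ) = 0  ⇒  T = Σ mᵢcᵢTᵢ / Σ mᵢcᵢ
Σ mᵢcᵢ = 175.4×0.873 + 461.4×0.397 + 436.0×0.238 = 440.0680
Σ mᵢcᵢTᵢ = 153.1242×122.8 + 183.1758×23.7 + 103.768×48.0 = 28126
T = 28126 / 440.0680 = 63.91 °C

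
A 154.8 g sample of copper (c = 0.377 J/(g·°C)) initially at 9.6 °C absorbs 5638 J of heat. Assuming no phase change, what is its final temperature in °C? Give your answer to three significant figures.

ΔT = q / (m c) = 5638 / (154.8 × 0.377) = 96.61 °C
T_f = 9.6 + 96.61 = 106.21 °C

T_f = 106 °C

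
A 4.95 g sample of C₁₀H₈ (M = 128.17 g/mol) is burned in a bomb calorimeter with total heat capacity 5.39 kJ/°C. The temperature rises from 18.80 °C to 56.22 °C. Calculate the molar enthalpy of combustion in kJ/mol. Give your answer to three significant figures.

ΔH = -5220 kJ/mol

ΔT = 56.22 − 18.80 = 37.42 °C
q_cal = C_cal × ΔT = 5.39 × 37.42 = 201.6938 kJ
n = 4.95 / 128.17 = 0.03862 mol
q_rxn = −q_cal = -201.6938 kJ
ΔH = -201.6938 / 0.03862 = -5223 kJ/mol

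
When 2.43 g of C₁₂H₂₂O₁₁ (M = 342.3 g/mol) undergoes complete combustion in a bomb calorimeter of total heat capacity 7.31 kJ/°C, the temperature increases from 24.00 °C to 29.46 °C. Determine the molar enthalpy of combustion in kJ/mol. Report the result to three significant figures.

ΔH = -5620 kJ/mol

ΔT = 29.46 − 24.00 = 5.46 °C
q_cal = C_cal × ΔT = 7.31 × 5.46 = 39.9126 kJ
n = 2.43 / 342.3 = 0.007099 mol
q_rxn = −q_cal = -39.9126 kJ
ΔH = -39.9126 / 0.007099 = -5622 kJ/mol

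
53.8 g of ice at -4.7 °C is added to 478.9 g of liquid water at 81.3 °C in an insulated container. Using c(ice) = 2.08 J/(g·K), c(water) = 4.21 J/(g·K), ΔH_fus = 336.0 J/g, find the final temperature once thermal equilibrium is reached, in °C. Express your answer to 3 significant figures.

Heat to bring ice to 0 °C and melt it: q₁ = 53.8×2.08×4.7 + 53.8×336.0 = 18603 J
Heat the water can supply cooling to 0 °C: 478.9×4.21×81.3 = 163915 J > q₁, so all ice melts.
Energy balance: 478.9×4.21×(81.3 − T) = 18603 + 53.8×4.21×(T − 0)
2016.169(81.3 − T) = 18603 + 226.498 T
163915 − 18603 = 2242.667 T
T = 145312 / 2242.667 = 64.79 °C

T_f = 64.8 °C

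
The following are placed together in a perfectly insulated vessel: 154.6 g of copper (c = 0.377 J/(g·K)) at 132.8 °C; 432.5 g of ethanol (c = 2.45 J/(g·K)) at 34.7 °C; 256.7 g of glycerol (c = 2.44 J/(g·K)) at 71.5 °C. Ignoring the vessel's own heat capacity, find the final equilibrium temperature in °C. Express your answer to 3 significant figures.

Σ mᵢcᵢ(T − Tᵢ) = 0  ⇒  T = Σ mᵢcᵢTᵢ / Σ mᵢcᵢ
Σ mᵢcᵢ = 154.6×0.377 + 432.5×2.45 + 256.7×2.44 = 1744.2572
Σ mᵢcᵢTᵢ = 58.2842×132.8 + 1059.625×34.7 + 626.348×71.5 = 89293
T = 89293 / 1744.2572 = 51.19 °C

T_f = 51.2 °C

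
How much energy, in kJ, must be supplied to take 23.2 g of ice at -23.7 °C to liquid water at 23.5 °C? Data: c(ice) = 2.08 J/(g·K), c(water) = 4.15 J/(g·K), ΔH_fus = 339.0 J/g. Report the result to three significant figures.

q = 11.3 kJ

q1 (heat ice -23.7→0.0 °C): 23.2 × 2.08 × 23.7 = 1144 J
q2 (melt at 0 °C): 23.2 × 339.0 = 7865 J
q3 (heat water 0.0→23.5 °C): 23.2 × 4.15 × 23.5 = 2263 J
Total: 1144 + 7865 + 2263 = 11272 J = 11.3 kJ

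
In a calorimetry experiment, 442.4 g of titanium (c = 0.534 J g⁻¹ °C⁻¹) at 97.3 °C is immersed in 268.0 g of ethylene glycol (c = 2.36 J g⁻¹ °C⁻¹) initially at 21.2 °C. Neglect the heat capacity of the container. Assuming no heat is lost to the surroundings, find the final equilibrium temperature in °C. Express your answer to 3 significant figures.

Heat lost by titanium = heat gained by ethylene glycol.
(442.4)(0.534)(97.3 − T) = (268.0)(2.36)(T − 21.2)
236.2416 (97.3 − T) = 632.48 (T − 21.2)
22986 − 236.2416 T = 632.48 T − 13409
36395 = 868.7216 T
T = 41.89 °C

T_f = 41.9 °C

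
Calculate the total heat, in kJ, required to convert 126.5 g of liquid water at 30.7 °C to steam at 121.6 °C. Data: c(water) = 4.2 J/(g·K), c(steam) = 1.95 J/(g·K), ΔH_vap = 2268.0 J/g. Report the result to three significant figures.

q1 (heat water 30.7→100.0 °C): 126.5 × 4.2 × 69.3 = 36819 J
q2 (vaporize at 100 °C): 126.5 × 2268.0 = 286902 J
q3 (heat steam 100.0→121.6 °C): 126.5 × 1.95 × 21.6 = 5328 J
Total: 36819 + 286902 + 5328 = 329049 J = 329 kJ

q = 329 kJ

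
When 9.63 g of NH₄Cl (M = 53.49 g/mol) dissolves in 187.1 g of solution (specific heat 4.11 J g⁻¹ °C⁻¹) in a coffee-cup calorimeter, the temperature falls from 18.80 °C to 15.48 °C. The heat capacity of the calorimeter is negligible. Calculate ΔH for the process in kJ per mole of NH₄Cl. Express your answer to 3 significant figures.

|ΔT| = |15.48 − 18.80| = 3.32 °C
|q_surr| = (187.1 × 4.11) × 3.32 = 768.981 × 3.32 = 2553 J
n(NH₄Cl) = 9.63 / 53.49 = 0.1800 mol
Temperature fell, so q_rxn = +|q_surr| = 2.553 kJ
ΔH = q_rxn / n = 14.18 kJ/mol

ΔH = 14.2 kJ/mol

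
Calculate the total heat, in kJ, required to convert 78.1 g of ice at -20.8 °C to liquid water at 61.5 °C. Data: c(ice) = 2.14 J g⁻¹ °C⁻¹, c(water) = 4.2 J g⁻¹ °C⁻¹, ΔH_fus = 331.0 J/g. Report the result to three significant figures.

q = 49.5 kJ

q1 (heat ice -20.8→0.0 °C): 78.1 × 2.14 × 20.8 = 3476 J
q2 (melt at 0 °C): 78.1 × 331.0 = 25851 J
q3 (heat water 0.0→61.5 °C): 78.1 × 4.2 × 61.5 = 20173 J
Total: 3476 + 25851 + 20173 = 49500 J = 49.5 kJ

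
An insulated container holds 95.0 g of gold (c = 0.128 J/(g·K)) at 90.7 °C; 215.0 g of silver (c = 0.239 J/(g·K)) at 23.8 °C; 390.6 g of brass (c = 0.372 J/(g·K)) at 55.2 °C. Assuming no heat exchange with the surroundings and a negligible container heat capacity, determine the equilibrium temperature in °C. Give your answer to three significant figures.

T_f = 49.5 °C

Σ mᵢcᵢ(T − Tᵢ) = 0  ⇒  T = Σ mᵢcᵢTᵢ / Σ mᵢcᵢ
Σ mᵢcᵢ = 95.0×0.128 + 215.0×0.239 + 390.6×0.372 = 208.8482
Σ mᵢcᵢTᵢ = 12.16×90.7 + 51.385×23.8 + 145.3032×55.2 = 10347
T = 10347 / 208.8482 = 49.54 °C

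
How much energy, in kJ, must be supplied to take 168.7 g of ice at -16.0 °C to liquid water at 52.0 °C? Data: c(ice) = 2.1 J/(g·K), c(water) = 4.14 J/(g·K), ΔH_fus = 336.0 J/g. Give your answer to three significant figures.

q1 (heat ice -16.0→0.0 °C): 168.7 × 2.1 × 16.0 = 5668 J
q2 (melt at 0 °C): 168.7 × 336.0 = 56683 J
q3 (heat water 0.0→52.0 °C): 168.7 × 4.14 × 52.0 = 36318 J
Total: 5668 + 56683 + 36318 = 98669 J = 98.7 kJ

q = 98.7 kJ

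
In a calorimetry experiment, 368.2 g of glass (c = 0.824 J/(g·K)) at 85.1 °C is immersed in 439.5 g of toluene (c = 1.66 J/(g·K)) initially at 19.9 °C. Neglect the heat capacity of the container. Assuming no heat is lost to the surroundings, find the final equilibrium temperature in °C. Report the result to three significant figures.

Heat lost by glass = heat gained by toluene.
(368.2)(0.824)(85.1 − T) = (439.5)(1.66)(T − 19.9)
303.3968 (85.1 − T) = 729.57 (T − 19.9)
25819.1 − 303.3968 T = 729.57 T − 14518.4
40337.5 = 1032.9668 T
T = 39.05 °C

T_f = 39.1 °C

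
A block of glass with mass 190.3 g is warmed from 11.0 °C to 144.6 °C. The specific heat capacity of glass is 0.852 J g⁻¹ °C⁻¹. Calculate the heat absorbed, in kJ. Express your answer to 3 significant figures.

q = m c ΔT = 190.3 × 0.852 × (144.6 − 11.0)
q = 190.3 × 0.852 × 133.6 = 21660 J = 21.7 kJ

q = 21.7 kJ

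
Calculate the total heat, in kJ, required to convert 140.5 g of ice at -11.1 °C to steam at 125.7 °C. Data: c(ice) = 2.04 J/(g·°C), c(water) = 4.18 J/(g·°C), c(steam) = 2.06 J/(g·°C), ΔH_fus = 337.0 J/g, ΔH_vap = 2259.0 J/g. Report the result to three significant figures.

q1 (heat ice -11.1→0.0 °C): 140.5 × 2.04 × 11.1 = 3181 J
q2 (melt at 0 °C): 140.5 × 337.0 = 47349 J
q3 (heat water 0.0→100.0 °C): 140.5 × 4.18 × 100.0 = 58729 J
q4 (vaporize at 100 °C): 140.5 × 2259.0 = 317390 J
q5 (heat steam 100.0→125.7 °C): 140.5 × 2.06 × 25.7 = 7438 J
Total: 3181 + 47349 + 58729 + 317390 + 7438 = 434087 J = 434 kJ

q = 434 kJ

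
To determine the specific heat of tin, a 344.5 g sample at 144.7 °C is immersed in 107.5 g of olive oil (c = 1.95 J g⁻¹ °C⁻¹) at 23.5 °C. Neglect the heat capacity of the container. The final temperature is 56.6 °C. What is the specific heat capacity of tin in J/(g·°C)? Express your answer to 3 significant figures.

q_gained = (107.5 × 1.95) × (56.6 − 23.5) = 6939 J
q_lost = 344.5 × c × (144.7 − 56.6) = 30350.45 c
Set equal: c = 6939 / 30350.45 = 0.229 J/(g·°C)

c = 0.229 J/(g·°C)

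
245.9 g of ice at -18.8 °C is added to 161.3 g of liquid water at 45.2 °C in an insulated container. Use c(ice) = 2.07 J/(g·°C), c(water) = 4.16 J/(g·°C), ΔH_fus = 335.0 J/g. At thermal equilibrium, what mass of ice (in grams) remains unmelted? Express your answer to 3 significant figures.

m_ice remaining = 184 g

Heat to warm all ice to 0 °C: 245.9×2.07×18.8 = 9569.4 J
Heat released by water cooling to 0 °C: 161.3×4.16×45.2 = 30330 J
30330 J < 9569.4 + 245.9×335.0 = 91945.9 J, so not all ice melts; final T = 0 °C.
Heat left for melting: 30330 − 9569.4 = 20760.6 J
Mass melted = 20760.6 / 335.0 = 61.97 g
Ice remaining = 245.9 − 61.97 = 183.93 g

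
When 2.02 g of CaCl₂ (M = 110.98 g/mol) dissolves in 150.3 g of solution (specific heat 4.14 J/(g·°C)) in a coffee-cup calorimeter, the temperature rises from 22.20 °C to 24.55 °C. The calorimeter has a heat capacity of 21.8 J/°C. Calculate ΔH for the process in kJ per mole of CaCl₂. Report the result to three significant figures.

ΔH = -83.2 kJ/mol

|ΔT| = |24.55 − 22.20| = 2.35 °C
|q_surr| = (150.3 × 4.14 + 21.8) × 2.35 = 644.042 × 2.35 = 1513.5 J
n(CaCl₂) = 2.02 / 110.98 = 0.018201 mol
Temperature rose, so q_rxn = −|q_surr| = -1.5135 kJ
ΔH = q_rxn / n = -83.15 kJ/mol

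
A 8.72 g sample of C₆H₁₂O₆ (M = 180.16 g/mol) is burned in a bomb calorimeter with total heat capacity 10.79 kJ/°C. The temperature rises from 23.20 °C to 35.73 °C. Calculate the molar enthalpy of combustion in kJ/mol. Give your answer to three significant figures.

ΔT = 35.73 − 23.20 = 12.53 °C
q_cal = C_cal × ΔT = 10.79 × 12.53 = 135.1987 kJ
n = 8.72 / 180.16 = 0.04840 mol
q_rxn = −q_cal = -135.1987 kJ
ΔH = -135.1987 / 0.04840 = -2793 kJ/mol

ΔH = -2790 kJ/mol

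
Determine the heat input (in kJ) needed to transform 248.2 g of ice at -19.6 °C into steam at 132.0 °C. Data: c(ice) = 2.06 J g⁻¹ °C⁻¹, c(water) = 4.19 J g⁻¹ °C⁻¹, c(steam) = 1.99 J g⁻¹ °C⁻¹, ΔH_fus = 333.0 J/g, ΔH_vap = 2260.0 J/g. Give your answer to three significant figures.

q1 (heat ice -19.6→0.0 °C): 248.2 × 2.06 × 19.6 = 10021 J
q2 (melt at 0 °C): 248.2 × 333.0 = 82651 J
q3 (heat water 0.0→100.0 °C): 248.2 × 4.19 × 100.0 = 103996 J
q4 (vaporize at 100 °C): 248.2 × 2260.0 = 560932 J
q5 (heat steam 100.0→132.0 °C): 248.2 × 1.99 × 32.0 = 15805 J
Total: 10021 + 82651 + 103996 + 560932 + 15805 = 773405 J = 773 kJ

q = 773 kJ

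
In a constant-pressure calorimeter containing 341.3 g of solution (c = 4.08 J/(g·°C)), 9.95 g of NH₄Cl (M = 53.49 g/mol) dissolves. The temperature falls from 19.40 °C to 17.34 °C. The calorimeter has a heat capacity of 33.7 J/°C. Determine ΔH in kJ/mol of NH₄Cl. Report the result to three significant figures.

|ΔT| = |17.34 − 19.40| = 2.06 °C
|q_surr| = (341.3 × 4.08 + 33.7) × 2.06 = 1426.204 × 2.06 = 2938 J
n(NH₄Cl) = 9.95 / 53.49 = 0.1860 mol
Temperature fell, so q_rxn = +|q_surr| = 2.938 kJ
ΔH = q_rxn / n = 15.80 kJ/mol

ΔH = 15.8 kJ/mol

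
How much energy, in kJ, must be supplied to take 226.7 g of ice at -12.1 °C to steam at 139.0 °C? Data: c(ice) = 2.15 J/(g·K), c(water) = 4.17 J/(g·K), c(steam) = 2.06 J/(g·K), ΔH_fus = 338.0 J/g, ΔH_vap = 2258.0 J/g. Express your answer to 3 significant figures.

q1 (heat ice -12.1→0.0 °C): 226.7 × 2.15 × 12.1 = 5898 J
q2 (melt at 0 °C): 226.7 × 338.0 = 76625 J
q3 (heat water 0.0→100.0 °C): 226.7 × 4.17 × 100.0 = 94534 J
q4 (vaporize at 100 °C): 226.7 × 2258.0 = 511889 J
q5 (heat steam 100.0→139.0 °C): 226.7 × 2.06 × 39.0 = 18213 J
Total: 5898 + 76625 + 94534 + 511889 + 18213 = 707159 J = 707 kJ

q = 707 kJ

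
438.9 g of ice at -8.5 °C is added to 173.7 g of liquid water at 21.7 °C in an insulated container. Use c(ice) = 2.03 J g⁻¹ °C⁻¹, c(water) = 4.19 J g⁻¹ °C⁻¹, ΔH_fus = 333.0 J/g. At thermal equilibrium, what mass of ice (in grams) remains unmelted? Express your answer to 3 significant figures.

Heat to warm all ice to 0 °C: 438.9×2.03×8.5 = 7573.2 J
Heat released by water cooling to 0 °C: 173.7×4.19×21.7 = 15793 J
15793 J < 7573.2 + 438.9×333.0 = 153726.9 J, so not all ice melts; final T = 0 °C.
Heat left for melting: 15793 − 7573.2 = 8219.8 J
Mass melted = 8219.8 / 333.0 = 24.68 g
Ice remaining = 438.9 − 24.68 = 414.22 g

m_ice remaining = 414 g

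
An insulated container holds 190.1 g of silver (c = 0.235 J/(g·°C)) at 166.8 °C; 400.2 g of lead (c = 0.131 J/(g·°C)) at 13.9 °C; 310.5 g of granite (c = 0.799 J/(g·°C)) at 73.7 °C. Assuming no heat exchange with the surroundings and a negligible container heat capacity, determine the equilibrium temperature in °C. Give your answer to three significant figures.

Σ mᵢcᵢ(T − Tᵢ) = 0  ⇒  T = Σ mᵢcᵢTᵢ / Σ mᵢcᵢ
Σ mᵢcᵢ = 190.1×0.235 + 400.2×0.131 + 310.5×0.799 = 345.1892
Σ mᵢcᵢTᵢ = 44.6735×166.8 + 52.4262×13.9 + 248.0895×73.7 = 26464
T = 26464 / 345.1892 = 76.67 °C

T_f = 76.7 °C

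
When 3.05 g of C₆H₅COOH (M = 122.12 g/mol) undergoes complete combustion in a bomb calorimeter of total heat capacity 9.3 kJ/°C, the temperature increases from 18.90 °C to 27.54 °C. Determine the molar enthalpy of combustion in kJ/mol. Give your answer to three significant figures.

ΔH = -3220 kJ/mol

ΔT = 27.54 − 18.90 = 8.64 °C
q_cal = C_cal × ΔT = 9.3 × 8.64 = 80.352 kJ
n = 3.05 / 122.12 = 0.02498 mol
q_rxn = −q_cal = -80.352 kJ
ΔH = -80.352 / 0.02498 = -3217 kJ/mol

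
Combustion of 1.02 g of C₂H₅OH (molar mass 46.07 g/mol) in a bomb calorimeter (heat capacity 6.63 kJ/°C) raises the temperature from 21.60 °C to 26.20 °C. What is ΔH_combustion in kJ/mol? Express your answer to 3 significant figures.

ΔH = -1380 kJ/mol

ΔT = 26.20 − 21.60 = 4.60 °C
q_cal = C_cal × ΔT = 6.63 × 4.60 = 30.498 kJ
n = 1.02 / 46.07 = 0.02214 mol
q_rxn = −q_cal = -30.498 kJ
ΔH = -30.498 / 0.02214 = -1378 kJ/mol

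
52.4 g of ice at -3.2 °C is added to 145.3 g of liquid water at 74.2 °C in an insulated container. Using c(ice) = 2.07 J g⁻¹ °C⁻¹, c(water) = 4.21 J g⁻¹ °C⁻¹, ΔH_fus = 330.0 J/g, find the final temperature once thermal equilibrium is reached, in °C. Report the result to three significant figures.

Heat to bring ice to 0 °C and melt it: q₁ = 52.4×2.07×3.2 + 52.4×330.0 = 17639 J
Heat the water can supply cooling to 0 °C: 145.3×4.21×74.2 = 45389.1 J > q₁, so all ice melts.
Energy balance: 145.3×4.21×(74.2 − T) = 17639 + 52.4×4.21×(T − 0)
611.713(74.2 − T) = 17639 + 220.604 T
45389.1 − 17639 = 832.317 T
T = 27750.1 / 832.317 = 33.34 °C

T_f = 33.3 °C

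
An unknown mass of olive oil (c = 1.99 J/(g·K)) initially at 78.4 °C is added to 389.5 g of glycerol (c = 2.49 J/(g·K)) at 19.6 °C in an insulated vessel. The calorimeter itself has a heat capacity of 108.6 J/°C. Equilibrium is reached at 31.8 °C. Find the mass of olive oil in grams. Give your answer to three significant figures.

m = 142 g

q_gained = (389.5 × 2.49 + 108.6) × (31.8 − 19.6) = 13160 J
q_lost = m × 1.99 × (78.4 − 31.8) = 92.734 m
m = 13160 / 92.734 = 142 g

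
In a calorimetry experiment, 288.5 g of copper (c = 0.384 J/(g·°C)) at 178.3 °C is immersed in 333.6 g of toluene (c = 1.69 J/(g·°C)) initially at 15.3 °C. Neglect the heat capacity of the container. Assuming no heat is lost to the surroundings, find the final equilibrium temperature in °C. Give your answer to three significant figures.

T_f = 42.1 °C

Heat lost by copper = heat gained by toluene.
(288.5)(0.384)(178.3 − T) = (333.6)(1.69)(T − 15.3)
110.784 (178.3 − T) = 563.784 (T − 15.3)
19753 − 110.784 T = 563.784 T − 8625.9
28378.9 = 674.568 T
T = 42.07 °C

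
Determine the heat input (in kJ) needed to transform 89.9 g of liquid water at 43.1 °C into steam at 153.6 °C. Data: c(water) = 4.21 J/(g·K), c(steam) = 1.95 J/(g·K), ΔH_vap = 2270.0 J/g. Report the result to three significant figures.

q1 (heat water 43.1→100.0 °C): 89.9 × 4.21 × 56.9 = 21535 J
q2 (vaporize at 100 °C): 89.9 × 2270.0 = 204073 J
q3 (heat steam 100.0→153.6 °C): 89.9 × 1.95 × 53.6 = 9396 J
Total: 21535 + 204073 + 9396 = 235004 J = 235 kJ

q = 235 kJ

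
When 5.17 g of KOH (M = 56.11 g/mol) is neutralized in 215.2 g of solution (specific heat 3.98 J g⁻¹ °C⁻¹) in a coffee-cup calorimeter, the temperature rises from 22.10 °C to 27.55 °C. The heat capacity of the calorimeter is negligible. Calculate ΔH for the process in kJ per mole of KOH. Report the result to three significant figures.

|ΔT| = |27.55 − 22.10| = 5.45 °C
|q_surr| = (215.2 × 3.98) × 5.45 = 856.496 × 5.45 = 4668 J
n(KOH) = 5.17 / 56.11 = 0.09214 mol
Temperature rose, so q_rxn = −|q_surr| = -4.668 kJ
ΔH = q_rxn / n = -50.66 kJ/mol

ΔH = -50.7 kJ/mol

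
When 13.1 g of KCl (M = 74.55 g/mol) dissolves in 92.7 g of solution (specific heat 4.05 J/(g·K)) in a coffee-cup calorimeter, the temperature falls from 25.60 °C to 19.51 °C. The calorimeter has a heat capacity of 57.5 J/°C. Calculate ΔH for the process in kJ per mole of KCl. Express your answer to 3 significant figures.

ΔH = 15.0 kJ/mol

|ΔT| = |19.51 − 25.60| = 6.09 °C
|q_surr| = (92.7 × 4.05 + 57.5) × 6.09 = 432.935 × 6.09 = 2637 J
n(KCl) = 13.1 / 74.55 = 0.1757 mol
Temperature fell, so q_rxn = +|q_surr| = 2.637 kJ
ΔH = q_rxn / n = 15.01 kJ/mol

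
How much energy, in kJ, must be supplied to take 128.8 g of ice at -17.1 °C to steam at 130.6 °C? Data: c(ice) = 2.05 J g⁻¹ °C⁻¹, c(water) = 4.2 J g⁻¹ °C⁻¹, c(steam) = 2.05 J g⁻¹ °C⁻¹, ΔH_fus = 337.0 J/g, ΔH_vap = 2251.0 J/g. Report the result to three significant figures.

q1 (heat ice -17.1→0.0 °C): 128.8 × 2.05 × 17.1 = 4515 J
q2 (melt at 0 °C): 128.8 × 337.0 = 43406 J
q3 (heat water 0.0→100.0 °C): 128.8 × 4.2 × 100.0 = 54096 J
q4 (vaporize at 100 °C): 128.8 × 2251.0 = 289929 J
q5 (heat steam 100.0→130.6 °C): 128.8 × 2.05 × 30.6 = 8080 J
Total: 4515 + 43406 + 54096 + 289929 + 8080 = 400026 J = 400 kJ

q = 400 kJ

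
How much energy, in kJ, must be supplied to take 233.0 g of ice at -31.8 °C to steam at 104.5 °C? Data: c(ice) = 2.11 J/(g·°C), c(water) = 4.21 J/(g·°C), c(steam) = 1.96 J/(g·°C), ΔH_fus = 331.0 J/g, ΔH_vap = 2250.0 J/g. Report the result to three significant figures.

q = 717 kJ

q1 (heat ice -31.8→0.0 °C): 233.0 × 2.11 × 31.8 = 15634 J
q2 (melt at 0 °C): 233.0 × 331.0 = 77123 J
q3 (heat water 0.0→100.0 °C): 233.0 × 4.21 × 100.0 = 98093 J
q4 (vaporize at 100 °C): 233.0 × 2250.0 = 524250 J
q5 (heat steam 100.0→104.5 °C): 233.0 × 1.96 × 4.5 = 2055 J
Total: 15634 + 77123 + 98093 + 524250 + 2055 = 717155 J = 717 kJ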